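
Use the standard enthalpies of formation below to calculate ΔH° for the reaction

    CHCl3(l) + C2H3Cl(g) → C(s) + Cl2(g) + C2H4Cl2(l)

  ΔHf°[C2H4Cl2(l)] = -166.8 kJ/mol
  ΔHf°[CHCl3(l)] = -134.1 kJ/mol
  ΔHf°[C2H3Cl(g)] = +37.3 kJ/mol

ΔH° = -70.0 kJ/mol

Products: 1·(+0.0) + 1·(+0.0) + 1·(-166.8) = -166.8
Reactants: 1·(-134.1) + 1·(+37.3) = -96.8
ΔH° = (-166.8) − (-96.8) = -70.0 kJ/mol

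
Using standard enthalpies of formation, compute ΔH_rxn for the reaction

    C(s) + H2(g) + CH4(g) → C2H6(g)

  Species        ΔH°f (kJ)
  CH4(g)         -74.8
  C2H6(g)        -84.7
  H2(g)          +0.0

Products: 1·(-84.7) = -84.7
Reactants: 1·(+0.0) + 1·(+0.0) + 1·(-74.8) = -74.8
ΔH_rxn = (-84.7) − (-74.8) = -9.9 kJ

ΔH_rxn = -9.9 kJ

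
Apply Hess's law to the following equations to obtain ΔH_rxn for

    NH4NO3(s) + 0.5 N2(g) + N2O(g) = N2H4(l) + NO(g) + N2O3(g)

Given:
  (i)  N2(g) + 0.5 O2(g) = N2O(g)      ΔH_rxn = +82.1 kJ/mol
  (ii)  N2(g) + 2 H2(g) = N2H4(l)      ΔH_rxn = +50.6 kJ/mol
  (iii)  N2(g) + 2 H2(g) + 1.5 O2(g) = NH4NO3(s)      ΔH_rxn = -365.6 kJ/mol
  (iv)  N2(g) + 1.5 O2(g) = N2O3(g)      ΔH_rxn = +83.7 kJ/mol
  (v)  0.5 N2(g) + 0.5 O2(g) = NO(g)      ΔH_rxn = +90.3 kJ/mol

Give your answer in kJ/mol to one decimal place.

ΔH_rxn = 508.1 kJ/mol

(i) reversed: -82.1 kJ/mol
(ii) as written: +50.6 kJ/mol
(iii) reversed: +365.6 kJ/mol
(iv) as written: +83.7 kJ/mol
(v) as written: +90.3 kJ/mol
Combining the equations, ΔH_rxn = (-1)·(+82.1) + (1)·(+50.6) + (-1)·(-365.6) + (1)·(+83.7) + (1)·(+90.3) = 508.1 kJ/mol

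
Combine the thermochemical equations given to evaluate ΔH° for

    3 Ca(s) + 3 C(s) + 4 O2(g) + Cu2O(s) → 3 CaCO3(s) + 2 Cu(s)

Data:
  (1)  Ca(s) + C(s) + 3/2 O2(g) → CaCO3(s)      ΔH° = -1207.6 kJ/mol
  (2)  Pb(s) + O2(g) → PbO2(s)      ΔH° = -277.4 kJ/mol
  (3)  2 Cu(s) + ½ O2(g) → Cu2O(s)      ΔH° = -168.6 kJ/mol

(1) × 3 (×3 to match 3 CaCO3(s) in the target): (3)·(-1207.6) = -3622.8 kJ/mol
(2): not needed (Pb(s) appears nowhere else).
(3) reversed (reverse to put Cu2O(s) on the reactant side): +168.6 kJ/mol
Combining the equations, ΔH° = (-3622.8) + (+168.6) = -3454.2 kJ/mol

ΔH° = -3454.2 kJ/mol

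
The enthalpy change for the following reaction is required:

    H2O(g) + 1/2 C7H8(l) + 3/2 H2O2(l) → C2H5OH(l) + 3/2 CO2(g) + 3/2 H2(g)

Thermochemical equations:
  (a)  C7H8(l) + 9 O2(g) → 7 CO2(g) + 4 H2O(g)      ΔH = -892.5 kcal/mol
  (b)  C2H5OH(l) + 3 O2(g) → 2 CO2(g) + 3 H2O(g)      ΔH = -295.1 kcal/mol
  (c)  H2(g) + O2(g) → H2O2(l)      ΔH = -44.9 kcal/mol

ΔH = -83.8 kcal/mol

(a) × 1/2 (scale by 1/2 for the 1/2 C7H8(l)): (1/2)·(-892.5) = -446.25 kcal/mol
(b) reversed (reverse to put C2H5OH(l) on the product side): +295.1 kcal/mol
(c) reversed and × 3/2 (H2O2(l) must end up as a reactant; ×3/2 to match 3/2 H2O2(l) in the target): (-3/2)·(-44.9) = +67.35 kcal/mol
By Hess's law, ΔH = (1/2)·(-892.5) + (-1)·(-295.1) + (-3/2)·(-44.9) = -83.8 kcal/mol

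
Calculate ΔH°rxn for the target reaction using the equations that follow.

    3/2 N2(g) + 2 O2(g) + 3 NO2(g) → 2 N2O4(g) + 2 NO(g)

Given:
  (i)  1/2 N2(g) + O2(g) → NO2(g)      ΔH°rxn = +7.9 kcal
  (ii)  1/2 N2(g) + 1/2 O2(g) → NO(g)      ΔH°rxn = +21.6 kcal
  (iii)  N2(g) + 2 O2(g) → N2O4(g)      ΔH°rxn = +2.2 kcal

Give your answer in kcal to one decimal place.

ΔH°rxn = 23.9 kcal

(i) reversed and × 3 (NO2(g) must end up as a reactant; ×3 to match 3 NO2(g) in the target): (-3)·(+7.9) = -23.7 kcal
(ii) × 2 (×2 to match 2 NO(g) in the target): (2)·(+21.6) = +43.2 kcal
(iii) × 2 (scale by 2 for the 2 N2O4(g)): (2)·(+2.2) = +4.4 kcal
ΔH°rxn = (-3)·(+7.9) + (2)·(+21.6) + (2)·(+2.2) = 23.9 kcal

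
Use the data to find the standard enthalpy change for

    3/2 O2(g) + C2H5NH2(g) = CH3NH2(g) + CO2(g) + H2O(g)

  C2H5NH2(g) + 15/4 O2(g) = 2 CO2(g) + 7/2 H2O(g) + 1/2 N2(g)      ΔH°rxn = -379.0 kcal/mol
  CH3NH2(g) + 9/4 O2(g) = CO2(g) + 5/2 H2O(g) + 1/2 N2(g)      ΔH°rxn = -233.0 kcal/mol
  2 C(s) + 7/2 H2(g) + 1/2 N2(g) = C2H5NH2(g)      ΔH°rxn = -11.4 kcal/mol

ΔH°rxn = -146.0 kcal/mol

equation 1 as written: -379.0 kcal/mol
equation 2 reversed (reverse to put CH3NH2(g) on the product side): +233.0 kcal/mol
equation 3: not needed (C(s) appears nowhere else).
Since enthalpy is a state function, ΔH°rxn = (1)·(-379.0) + (-1)·(-233.0) = -146.0 kcal/mol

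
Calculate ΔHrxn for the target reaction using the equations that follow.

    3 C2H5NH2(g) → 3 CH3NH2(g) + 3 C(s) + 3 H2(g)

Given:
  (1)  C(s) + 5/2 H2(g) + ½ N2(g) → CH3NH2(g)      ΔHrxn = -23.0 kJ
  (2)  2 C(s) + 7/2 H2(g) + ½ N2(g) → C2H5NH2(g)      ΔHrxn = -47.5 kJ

(1) × 3: (3)·(-23.0) = -69.0 kJ
(2) reversed and × 3: (-3)·(-47.5) = +142.5 kJ
ΔHrxn = (-69.0) + (+142.5) = 73.5 kJ

ΔHrxn = 73.5 kJ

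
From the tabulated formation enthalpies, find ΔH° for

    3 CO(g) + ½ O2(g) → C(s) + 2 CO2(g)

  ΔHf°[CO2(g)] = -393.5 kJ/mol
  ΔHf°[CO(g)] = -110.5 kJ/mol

ΔH° = -455.5 kJ/mol

ΔH°rxn = Σ nΔHf°(products) − Σ nΔHf°(reactants).
Products: 1·(+0.0) + 2·(-393.5) = -787.0
Reactants: 3·(-110.5) + 1/2·(+0.0) = -331.5
ΔH° = (-787.0) − (-331.5) = -455.5 kJ/mol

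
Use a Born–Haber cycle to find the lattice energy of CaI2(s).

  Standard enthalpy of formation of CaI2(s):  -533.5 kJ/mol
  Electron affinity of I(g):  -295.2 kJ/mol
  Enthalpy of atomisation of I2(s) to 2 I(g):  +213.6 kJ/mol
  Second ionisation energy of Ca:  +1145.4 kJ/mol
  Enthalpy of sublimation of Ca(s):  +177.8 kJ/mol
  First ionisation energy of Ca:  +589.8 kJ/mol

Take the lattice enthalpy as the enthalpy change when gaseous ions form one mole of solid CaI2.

U = -2069.7 kJ/mol

ΔHf° = 1·ΔHsub + 1·(ΣIE) + 1·D(I2) + 2·EA + U
-533.5 = 1·(+177.8) + 1·(+1735.2) + 1·(+213.6) + 2·(-295.2) + U
U = -533.5 − (+1536.2) = -2069.7 kJ/mol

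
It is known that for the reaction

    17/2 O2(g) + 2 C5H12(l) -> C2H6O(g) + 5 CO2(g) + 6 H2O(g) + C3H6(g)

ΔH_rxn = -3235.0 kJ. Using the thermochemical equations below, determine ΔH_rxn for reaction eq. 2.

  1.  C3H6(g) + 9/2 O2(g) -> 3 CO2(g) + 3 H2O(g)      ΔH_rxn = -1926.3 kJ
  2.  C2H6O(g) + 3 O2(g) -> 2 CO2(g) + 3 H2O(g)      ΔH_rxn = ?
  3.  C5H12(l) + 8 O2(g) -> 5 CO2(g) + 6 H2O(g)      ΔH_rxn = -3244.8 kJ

ΔH_rxn = -1328.3 kJ

eq. 1 reversed: +1926.3 kJ
eq. 2 reversed: contributes −x
eq. 3 × 2: (2)·(-3244.8) = -6489.6 kJ
-3235.0 = (+1926.3) + (-6489.6) − x
x = (-3235.0 − (-4563.3)) / (-1) = -1328.3 kJ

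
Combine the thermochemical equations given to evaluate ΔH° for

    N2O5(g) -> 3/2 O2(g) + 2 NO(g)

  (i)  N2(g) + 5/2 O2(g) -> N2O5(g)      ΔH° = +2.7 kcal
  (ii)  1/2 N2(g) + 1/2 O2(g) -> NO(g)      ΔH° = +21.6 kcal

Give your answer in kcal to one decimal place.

(i) reversed: -2.7 kcal
(ii) × 2: (2)·(+21.6) = +43.2 kcal
Combining the equations, ΔH° = (-2.7) + (+43.2) = 40.5 kcal

ΔH° = 40.5 kcal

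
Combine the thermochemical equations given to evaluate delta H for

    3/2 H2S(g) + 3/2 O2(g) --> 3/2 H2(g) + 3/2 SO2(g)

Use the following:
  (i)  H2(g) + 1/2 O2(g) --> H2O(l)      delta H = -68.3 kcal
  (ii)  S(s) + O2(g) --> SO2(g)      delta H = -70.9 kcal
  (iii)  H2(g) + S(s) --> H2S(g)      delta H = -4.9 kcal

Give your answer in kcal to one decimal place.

(i): not needed.
(ii) × 3/2: (3/2)·(-70.9) = -106.35 kcal
(iii) reversed and × 3/2: (-3/2)·(-4.9) = +7.35 kcal
delta H = (-106.35) + (+7.35) = -99.0 kcal

delta H = -99.0 kcal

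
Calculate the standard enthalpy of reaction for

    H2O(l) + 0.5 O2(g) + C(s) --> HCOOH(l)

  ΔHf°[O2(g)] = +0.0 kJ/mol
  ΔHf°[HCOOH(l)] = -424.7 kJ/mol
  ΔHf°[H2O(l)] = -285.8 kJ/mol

ΔH°rxn = -138.9 kJ/mol

ΔH°rxn = Σ nΔHf°(products) − Σ nΔHf°(reactants).
Products: 1·(-424.7) = -424.7
Reactants: 1·(-285.8) + 1/2·(+0.0) + 1·(+0.0) = -285.8
ΔH°rxn = (-424.7) − (-285.8) = -138.9 kJ/mol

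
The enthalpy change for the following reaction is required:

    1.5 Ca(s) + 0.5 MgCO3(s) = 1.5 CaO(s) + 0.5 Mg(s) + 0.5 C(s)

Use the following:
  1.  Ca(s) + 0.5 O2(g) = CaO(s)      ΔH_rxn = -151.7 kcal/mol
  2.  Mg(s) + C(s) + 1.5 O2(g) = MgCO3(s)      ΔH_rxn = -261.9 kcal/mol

ΔH_rxn = -96.6 kcal/mol

eq. 1 × 3/2 (scale by 3/2 for the 3/2 CaO(s)): (3/2)·(-151.7) = -227.55 kcal/mol
eq. 2 reversed and × 1/2 (reverse to put MgCO3(s) on the reactant side; ×1/2 to match 1/2 MgCO3(s) in the target): (-1/2)·(-261.9) = +130.95 kcal/mol
Since enthalpy is a state function, ΔH_rxn = (-227.55) + (+130.95) = -96.6 kcal/mol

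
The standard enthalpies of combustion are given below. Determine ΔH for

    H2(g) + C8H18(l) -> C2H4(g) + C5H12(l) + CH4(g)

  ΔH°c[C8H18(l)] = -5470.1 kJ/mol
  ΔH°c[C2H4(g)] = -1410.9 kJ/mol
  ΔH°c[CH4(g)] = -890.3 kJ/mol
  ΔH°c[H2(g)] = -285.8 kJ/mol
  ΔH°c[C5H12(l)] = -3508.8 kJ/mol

With combustion enthalpies, reactants minus products:
= [1·(-285.8) + 1·(-5470.1)] − [1·(-1410.9) + 1·(-3508.8) + 1·(-890.3)]
= 54.1 kJ/mol

ΔH = 54.1 kJ/mol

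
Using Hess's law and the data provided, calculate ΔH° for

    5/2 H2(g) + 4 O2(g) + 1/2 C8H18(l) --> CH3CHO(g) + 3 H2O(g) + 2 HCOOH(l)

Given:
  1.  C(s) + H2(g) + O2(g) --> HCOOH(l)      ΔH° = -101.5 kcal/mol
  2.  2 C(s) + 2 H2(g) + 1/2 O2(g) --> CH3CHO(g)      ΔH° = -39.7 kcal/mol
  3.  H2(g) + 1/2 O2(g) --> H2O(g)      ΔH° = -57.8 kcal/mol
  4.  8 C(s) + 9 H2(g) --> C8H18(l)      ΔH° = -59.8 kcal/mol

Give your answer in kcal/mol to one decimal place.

eq. 1 × 2 (×2 to match 2 HCOOH(l) in the target): (2)·(-101.5) = -203.0 kcal/mol
eq. 2 as written (CH3CHO(g) already on the product side): -39.7 kcal/mol
eq. 3 × 3 (scale by 3 for the 3 H2O(g)): (3)·(-57.8) = -173.4 kcal/mol
eq. 4 reversed and × 1/2 (reverse to put C8H18(l) on the reactant side; ×1/2 to match 1/2 C8H18(l) in the target): (-1/2)·(-59.8) = +29.9 kcal/mol
Since enthalpy is a state function, ΔH° = (-203.0) + (-39.7) + (-173.4) + (+29.9) = -386.2 kcal/mol

ΔH° = -386.2 kcal/mol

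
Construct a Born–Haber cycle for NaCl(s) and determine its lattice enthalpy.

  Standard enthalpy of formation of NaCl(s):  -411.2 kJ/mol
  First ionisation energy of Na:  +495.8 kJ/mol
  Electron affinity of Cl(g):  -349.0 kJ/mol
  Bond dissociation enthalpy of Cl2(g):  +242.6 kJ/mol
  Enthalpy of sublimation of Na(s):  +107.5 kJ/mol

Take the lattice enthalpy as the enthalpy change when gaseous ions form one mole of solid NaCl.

U = -786.8 kJ/mol

ΔHf° = 1·ΔHsub + 1·(ΣIE) + 1/2·D(Cl2) + 1·EA + U
-411.2 = 1·(+107.5) + 1·(+495.8) + 1/2·(+242.6) + 1·(-349.0) + U
U = -411.2 − (+375.6) = -786.8 kJ/mol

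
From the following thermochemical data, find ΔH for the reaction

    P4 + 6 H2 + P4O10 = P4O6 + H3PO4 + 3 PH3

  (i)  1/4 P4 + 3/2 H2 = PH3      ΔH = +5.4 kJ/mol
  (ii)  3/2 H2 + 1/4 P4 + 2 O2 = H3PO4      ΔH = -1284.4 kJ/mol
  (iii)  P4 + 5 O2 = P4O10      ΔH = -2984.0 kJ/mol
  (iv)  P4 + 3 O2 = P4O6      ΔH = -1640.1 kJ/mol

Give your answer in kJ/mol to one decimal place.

ΔH = 75.7 kJ/mol

(i) × 3 (×3 to match 3 PH3 in the target): (3)·(+5.4) = +16.2 kJ/mol
(ii) as written (H3PO4 already on the product side): -1284.4 kJ/mol
(iii) reversed (reverse to put P4O10 on the reactant side): +2984.0 kJ/mol
(iv) as written (P4O6 already on the product side): -1640.1 kJ/mol
ΔH = (+16.2) + (-1284.4) + (+2984.0) + (-1640.1) = 75.7 kJ/mol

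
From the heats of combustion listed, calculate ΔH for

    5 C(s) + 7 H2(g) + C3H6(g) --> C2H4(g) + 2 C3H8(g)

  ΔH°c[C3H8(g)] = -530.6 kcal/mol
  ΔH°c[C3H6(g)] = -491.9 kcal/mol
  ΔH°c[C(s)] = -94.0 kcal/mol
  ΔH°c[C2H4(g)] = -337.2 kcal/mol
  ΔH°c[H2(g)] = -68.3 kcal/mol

With combustion enthalpies, reactants minus products:
= [5·(-94.0) + 7·(-68.3) + 1·(-491.9)] − [1·(-337.2) + 2·(-530.6)]
= -41.6 kcal/mol

ΔH = -41.6 kcal/mol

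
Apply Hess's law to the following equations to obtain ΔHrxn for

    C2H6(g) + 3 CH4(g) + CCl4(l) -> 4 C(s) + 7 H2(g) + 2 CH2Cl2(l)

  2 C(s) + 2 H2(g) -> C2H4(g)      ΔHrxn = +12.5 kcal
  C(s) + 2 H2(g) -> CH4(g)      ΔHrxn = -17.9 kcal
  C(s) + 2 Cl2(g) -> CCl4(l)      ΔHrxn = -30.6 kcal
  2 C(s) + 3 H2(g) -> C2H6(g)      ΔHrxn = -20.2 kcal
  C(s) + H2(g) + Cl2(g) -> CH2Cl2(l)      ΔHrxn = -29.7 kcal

ΔHrxn = 45.1 kcal

equation 1: not needed (C2H4(g) appears nowhere else).
equation 2 reversed and × 3 (reverse to put CH4(g) on the reactant side; scale by 3 for the 3 CH4(g)): (-3)·(-17.9) = +53.7 kcal
equation 3 reversed (reverse to put CCl4(l) on the reactant side): +30.6 kcal
equation 4 reversed (C2H6(g) must end up as a reactant): +20.2 kcal
equation 5 × 2 (scale by 2 for the 2 CH2Cl2(l)): (2)·(-29.7) = -59.4 kcal
ΔHrxn = (+53.7) + (+30.6) + (+20.2) + (-59.4) = 45.1 kcal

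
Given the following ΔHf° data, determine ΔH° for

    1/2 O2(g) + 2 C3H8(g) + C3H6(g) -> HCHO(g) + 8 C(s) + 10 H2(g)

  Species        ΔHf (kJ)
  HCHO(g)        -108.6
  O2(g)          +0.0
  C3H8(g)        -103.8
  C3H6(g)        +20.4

ΔH° = 78.6 kJ

Products: 1·(-108.6) + 8·(+0.0) + 10·(+0.0) = -108.6
Reactants: 1/2·(+0.0) + 2·(-103.8) + 1·(+20.4) = -187.2
ΔH° = (-108.6) − (-187.2) = 78.6 kJ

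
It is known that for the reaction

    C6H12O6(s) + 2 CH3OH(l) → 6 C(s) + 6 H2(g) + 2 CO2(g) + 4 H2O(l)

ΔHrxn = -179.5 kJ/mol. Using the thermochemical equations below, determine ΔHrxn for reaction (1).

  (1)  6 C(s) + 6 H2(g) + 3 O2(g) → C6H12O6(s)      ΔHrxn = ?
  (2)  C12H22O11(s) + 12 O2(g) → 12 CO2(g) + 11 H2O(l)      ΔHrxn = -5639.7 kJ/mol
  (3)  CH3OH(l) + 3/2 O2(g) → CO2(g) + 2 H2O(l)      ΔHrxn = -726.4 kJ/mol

(1) reversed (C6H12O6(s) must end up as a reactant): contributes −x
(2): not needed (C12H22O11(s) appears nowhere else).
(3) × 2 (scale by 2 for the 2 CH3OH(l)): (2)·(-726.4) = -1452.8 kJ/mol
-179.5 = (-1452.8) − x
x = (-179.5 − (-1452.8)) / (-1) = -1273.3 kJ/mol

ΔHrxn = -1273.3 kJ/mol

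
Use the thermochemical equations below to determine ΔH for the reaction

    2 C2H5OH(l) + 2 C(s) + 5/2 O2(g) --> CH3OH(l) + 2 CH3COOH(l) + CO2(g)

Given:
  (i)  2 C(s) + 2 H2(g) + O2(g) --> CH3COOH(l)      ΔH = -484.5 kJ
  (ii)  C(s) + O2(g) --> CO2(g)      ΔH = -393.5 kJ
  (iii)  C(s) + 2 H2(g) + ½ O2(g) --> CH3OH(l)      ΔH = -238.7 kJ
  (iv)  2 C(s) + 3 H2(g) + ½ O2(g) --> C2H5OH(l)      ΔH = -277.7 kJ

(i) × 2: (2)·(-484.5) = -969.0 kJ
(ii) as written: -393.5 kJ
(iii) as written: -238.7 kJ
(iv) reversed and × 2: (-2)·(-277.7) = +555.4 kJ
ΔH = (2)·(-484.5) + (1)·(-393.5) + (1)·(-238.7) + (-2)·(-277.7) = -1045.8 kJ

ΔH = -1045.8 kJ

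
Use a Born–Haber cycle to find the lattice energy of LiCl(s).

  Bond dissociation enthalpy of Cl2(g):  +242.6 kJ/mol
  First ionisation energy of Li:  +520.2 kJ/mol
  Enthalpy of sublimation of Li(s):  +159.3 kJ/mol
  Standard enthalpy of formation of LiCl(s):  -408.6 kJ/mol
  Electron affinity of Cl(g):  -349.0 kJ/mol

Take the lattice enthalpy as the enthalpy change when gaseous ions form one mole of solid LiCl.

ΔHf° = 1·ΔHsub + 1·(ΣIE) + 1/2·D(Cl2) + 1·EA + U
-408.6 = 1·(+159.3) + 1·(+520.2) + 1/2·(+242.6) + 1·(-349.0) + U
U = -408.6 − (+451.8) = -860.4 kJ/mol

U = -860.4 kJ/mol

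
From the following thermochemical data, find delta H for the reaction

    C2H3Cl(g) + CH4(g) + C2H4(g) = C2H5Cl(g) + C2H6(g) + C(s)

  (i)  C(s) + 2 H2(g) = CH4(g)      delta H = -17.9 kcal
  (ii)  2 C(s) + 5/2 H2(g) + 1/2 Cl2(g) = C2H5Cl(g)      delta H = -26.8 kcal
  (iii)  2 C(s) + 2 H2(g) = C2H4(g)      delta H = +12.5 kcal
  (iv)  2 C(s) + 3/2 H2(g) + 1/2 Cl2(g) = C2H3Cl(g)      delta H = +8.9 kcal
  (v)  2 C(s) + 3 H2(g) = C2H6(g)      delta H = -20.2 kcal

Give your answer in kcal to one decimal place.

(i) reversed: +17.9 kcal
(ii) as written: -26.8 kcal
(iii) reversed: -12.5 kcal
(iv) reversed: -8.9 kcal
(v) as written: -20.2 kcal
Combining the equations, delta H = (-1)·(-17.9) + (1)·(-26.8) + (-1)·(+12.5) + (-1)·(+8.9) + (1)·(-20.2) = -50.5 kcal

delta H = -50.5 kcal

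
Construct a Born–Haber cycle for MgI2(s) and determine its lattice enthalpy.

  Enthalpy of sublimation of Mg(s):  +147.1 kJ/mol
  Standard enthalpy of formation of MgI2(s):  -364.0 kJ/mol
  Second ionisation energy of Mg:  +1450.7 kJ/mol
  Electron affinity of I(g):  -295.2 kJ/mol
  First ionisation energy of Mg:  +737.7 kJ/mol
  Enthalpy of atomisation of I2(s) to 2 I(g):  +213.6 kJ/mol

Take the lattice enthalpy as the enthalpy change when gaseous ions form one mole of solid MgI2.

U = -2322.7 kJ/mol

ΔHf° = 1·ΔHsub + 1·(ΣIE) + 1·D(I2) + 2·EA + U
-364.0 = 1·(+147.1) + 1·(+2188.4) + 1·(+213.6) + 2·(-295.2) + U
U = -364.0 − (+1958.7) = -2322.7 kJ/mol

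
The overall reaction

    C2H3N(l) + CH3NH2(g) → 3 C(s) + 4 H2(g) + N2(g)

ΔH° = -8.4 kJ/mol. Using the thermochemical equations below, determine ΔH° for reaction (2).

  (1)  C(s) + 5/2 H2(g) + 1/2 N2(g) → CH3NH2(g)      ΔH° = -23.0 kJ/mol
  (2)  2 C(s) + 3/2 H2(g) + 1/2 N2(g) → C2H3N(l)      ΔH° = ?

(1) reversed: +23.0 kJ/mol
(2) reversed: contributes −x
-8.4 = (+23.0) − x
x = (-8.4 − (+23.0)) / (-1) = 31.4 kJ/mol

ΔH° = 31.4 kJ/mol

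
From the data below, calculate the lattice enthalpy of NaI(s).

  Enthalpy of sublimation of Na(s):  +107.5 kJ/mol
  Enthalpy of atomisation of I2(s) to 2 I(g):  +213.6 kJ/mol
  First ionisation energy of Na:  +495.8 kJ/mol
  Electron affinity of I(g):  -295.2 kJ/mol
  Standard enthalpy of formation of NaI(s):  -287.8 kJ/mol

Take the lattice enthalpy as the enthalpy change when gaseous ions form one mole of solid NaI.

ΔHf° = 1·ΔHsub + 1·(ΣIE) + 1/2·D(I2) + 1·EA + U
-287.8 = 1·(+107.5) + 1·(+495.8) + 1/2·(+213.6) + 1·(-295.2) + U
U = -287.8 − (+414.9) = -702.7 kJ/mol

U = -702.7 kJ/mol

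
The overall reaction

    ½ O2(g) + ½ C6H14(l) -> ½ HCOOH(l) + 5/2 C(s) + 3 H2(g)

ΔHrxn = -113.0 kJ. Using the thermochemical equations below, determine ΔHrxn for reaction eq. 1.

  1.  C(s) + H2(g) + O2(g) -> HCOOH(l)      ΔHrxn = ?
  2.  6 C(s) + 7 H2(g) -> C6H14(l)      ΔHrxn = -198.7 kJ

eq. 1 × 1/2 (×1/2 to match 1/2 HCOOH(l) in the target): contributes 1/2·x
eq. 2 reversed and × 1/2 (C6H14(l) must end up as a reactant; scale by 1/2 for the 1/2 C6H14(l)): (-1/2)·(-198.7) = +99.35 kJ
-113.0 = (+99.35) + 1/2·x
x = (-113.0 − (+99.35)) / (1/2) = -424.7 kJ

ΔHrxn = -424.7 kJ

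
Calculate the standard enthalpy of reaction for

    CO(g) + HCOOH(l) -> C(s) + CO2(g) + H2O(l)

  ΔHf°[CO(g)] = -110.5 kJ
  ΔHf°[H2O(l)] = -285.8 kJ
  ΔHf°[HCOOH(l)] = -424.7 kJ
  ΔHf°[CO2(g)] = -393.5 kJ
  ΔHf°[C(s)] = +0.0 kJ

ΔH_rxn = -144.1 kJ

Products: 1·(+0.0) + 1·(-393.5) + 1·(-285.8) = -679.3
Reactants: 1·(-110.5) + 1·(-424.7) = -535.2
ΔH_rxn = (-679.3) − (-535.2) = -144.1 kJ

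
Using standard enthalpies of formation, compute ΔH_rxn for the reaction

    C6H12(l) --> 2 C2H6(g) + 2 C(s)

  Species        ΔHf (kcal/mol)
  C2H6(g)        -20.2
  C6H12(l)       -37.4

ΔH_rxn = -3.0 kcal/mol

Products: 2·(-20.2) + 2·(+0.0) = -40.4
Reactants: 1·(-37.4) = -37.4
ΔH_rxn = (-40.4) − (-37.4) = -3.0 kcal/mol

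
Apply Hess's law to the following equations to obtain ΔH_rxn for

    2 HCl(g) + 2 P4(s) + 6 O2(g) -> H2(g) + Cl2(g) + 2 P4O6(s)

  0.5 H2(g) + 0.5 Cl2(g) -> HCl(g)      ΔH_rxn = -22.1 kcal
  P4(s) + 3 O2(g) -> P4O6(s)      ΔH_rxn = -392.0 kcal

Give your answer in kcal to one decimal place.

equation 1 reversed and × 2: (-2)·(-22.1) = +44.2 kcal
equation 2 × 2: (2)·(-392.0) = -784.0 kcal
Since enthalpy is a state function, ΔH_rxn = (+44.2) + (-784.0) = -739.8 kcal

ΔH_rxn = -739.8 kcal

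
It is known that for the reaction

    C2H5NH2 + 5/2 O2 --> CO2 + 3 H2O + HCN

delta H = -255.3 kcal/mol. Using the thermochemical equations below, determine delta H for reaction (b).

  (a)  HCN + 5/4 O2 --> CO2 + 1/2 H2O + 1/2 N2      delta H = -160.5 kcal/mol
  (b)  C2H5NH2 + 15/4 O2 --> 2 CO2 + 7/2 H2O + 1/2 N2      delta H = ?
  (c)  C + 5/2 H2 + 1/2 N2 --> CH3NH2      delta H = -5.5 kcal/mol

delta H = -415.8 kcal/mol

(a) reversed (reverse to put HCN on the product side): +160.5 kcal/mol
(b) as written (C2H5NH2 already on the reactant side): contributes x
(c): not needed (CH3NH2 appears nowhere else).
-255.3 = (+160.5) + x
x = (-255.3 − (+160.5)) / (1) = -415.8 kcal/mol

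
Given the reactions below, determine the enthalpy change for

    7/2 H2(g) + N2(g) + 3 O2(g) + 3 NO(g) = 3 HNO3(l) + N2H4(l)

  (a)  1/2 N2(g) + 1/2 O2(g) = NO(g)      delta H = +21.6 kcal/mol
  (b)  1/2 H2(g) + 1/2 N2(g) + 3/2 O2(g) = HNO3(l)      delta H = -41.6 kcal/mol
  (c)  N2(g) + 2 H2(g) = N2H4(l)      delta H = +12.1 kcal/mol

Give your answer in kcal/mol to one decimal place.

(a) reversed and × 3: (-3)·(+21.6) = -64.8 kcal/mol
(b) × 3: (3)·(-41.6) = -124.8 kcal/mol
(c) as written: +12.1 kcal/mol
Summing the manipulated equations, delta H = (-3)·(+21.6) + (3)·(-41.6) + (1)·(+12.1) = -177.5 kcal/mol

delta H = -177.5 kcal/mol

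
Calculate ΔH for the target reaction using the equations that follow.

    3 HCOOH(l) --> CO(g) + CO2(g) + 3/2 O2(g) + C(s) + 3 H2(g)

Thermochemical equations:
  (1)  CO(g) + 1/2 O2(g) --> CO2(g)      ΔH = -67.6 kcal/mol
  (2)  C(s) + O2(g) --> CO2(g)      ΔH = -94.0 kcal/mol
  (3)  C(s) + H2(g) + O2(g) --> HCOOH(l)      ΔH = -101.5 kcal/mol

ΔH = 184.1 kcal/mol

(1) reversed: +67.6 kcal/mol
(2) × 2: (2)·(-94.0) = -188.0 kcal/mol
(3) reversed and × 3: (-3)·(-101.5) = +304.5 kcal/mol
Combining the equations, ΔH = (+67.6) + (-188.0) + (+304.5) = 184.1 kcal/mol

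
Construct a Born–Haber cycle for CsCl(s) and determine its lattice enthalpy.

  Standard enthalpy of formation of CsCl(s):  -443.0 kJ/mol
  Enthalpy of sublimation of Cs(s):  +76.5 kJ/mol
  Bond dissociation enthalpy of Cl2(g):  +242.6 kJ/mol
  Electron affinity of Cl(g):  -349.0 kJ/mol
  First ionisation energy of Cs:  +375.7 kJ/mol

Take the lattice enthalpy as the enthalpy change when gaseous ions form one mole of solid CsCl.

U = -667.5 kJ/mol

ΔHf° = 1·ΔHsub + 1·(ΣIE) + 1/2·D(Cl2) + 1·EA + U
-443.0 = 1·(+76.5) + 1·(+375.7) + 1/2·(+242.6) + 1·(-349.0) + U
U = -443.0 − (+224.5) = -667.5 kJ/mol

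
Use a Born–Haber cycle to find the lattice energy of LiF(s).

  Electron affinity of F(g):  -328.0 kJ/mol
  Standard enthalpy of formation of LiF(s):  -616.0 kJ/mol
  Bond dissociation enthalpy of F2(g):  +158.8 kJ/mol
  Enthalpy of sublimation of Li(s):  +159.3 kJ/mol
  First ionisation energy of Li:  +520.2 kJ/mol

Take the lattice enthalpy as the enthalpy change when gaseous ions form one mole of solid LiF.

ΔHf° = 1·ΔHsub + 1·(ΣIE) + 1/2·D(F2) + 1·EA + U
-616.0 = 1·(+159.3) + 1·(+520.2) + 1/2·(+158.8) + 1·(-328.0) + U
U = -616.0 − (+430.9) = -1046.9 kJ/mol

U = -1046.9 kJ/mol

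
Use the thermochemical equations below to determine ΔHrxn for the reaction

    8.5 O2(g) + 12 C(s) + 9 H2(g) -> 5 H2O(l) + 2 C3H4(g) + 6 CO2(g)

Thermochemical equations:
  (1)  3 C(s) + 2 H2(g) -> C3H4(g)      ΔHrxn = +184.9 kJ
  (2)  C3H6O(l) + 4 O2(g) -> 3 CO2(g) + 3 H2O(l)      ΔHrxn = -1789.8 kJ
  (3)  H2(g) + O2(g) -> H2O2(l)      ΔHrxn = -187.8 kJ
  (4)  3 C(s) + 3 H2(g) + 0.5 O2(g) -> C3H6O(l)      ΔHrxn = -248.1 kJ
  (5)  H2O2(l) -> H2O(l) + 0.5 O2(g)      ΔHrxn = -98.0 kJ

(1) × 2 (×2 to match 2 C3H4(g) in the target): (2)·(+184.9) = +369.8 kJ
(2) × 2 (×2 to match 6 CO2(g) in the target): (2)·(-1789.8) = -3579.6 kJ
(3) reversed: +187.8 kJ
(4) × 2: (2)·(-248.1) = -496.2 kJ
(5) reversed: +98.0 kJ
Since enthalpy is a state function, ΔHrxn = (+369.8) + (-3579.6) + (+187.8) + (-496.2) + (+98.0) = -3420.2 kJ

ΔHrxn = -3420.2 kJ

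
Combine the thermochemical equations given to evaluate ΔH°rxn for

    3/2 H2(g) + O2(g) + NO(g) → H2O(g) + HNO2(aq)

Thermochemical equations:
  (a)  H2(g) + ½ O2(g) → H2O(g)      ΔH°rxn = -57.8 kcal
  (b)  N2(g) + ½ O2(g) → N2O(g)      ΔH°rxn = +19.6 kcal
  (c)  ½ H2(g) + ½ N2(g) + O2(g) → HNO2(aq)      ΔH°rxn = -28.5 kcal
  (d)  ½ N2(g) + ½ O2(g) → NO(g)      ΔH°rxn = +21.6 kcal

ΔH°rxn = -107.9 kcal

(a) as written: -57.8 kcal
(b): not needed.
(c) as written: -28.5 kcal
(d) reversed: -21.6 kcal
By Hess's law, ΔH°rxn = (-57.8) + (-28.5) + (-21.6) = -107.9 kcal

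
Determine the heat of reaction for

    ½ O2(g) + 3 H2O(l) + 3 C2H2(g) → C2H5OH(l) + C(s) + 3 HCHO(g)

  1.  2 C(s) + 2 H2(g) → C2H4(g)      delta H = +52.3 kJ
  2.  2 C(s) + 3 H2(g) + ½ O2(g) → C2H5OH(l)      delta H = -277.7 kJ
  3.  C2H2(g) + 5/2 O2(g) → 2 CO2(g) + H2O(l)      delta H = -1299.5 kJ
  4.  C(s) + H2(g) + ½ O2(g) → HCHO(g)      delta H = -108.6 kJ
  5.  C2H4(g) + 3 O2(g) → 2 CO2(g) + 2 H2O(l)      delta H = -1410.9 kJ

delta H = -426.2 kJ

eq. 1 reversed and × 3: (-3)·(+52.3) = -156.9 kJ
eq. 2 as written (C2H5OH(l) already on the product side): -277.7 kJ
eq. 3 × 3 (scale by 3 for the 3 C2H2(g)): (3)·(-1299.5) = -3898.5 kJ
eq. 4 × 3 (×3 to match 3 HCHO(g) in the target): (3)·(-108.6) = -325.8 kJ
eq. 5 reversed and × 3: (-3)·(-1410.9) = +4232.7 kJ
Combining the equations, delta H = (-156.9) + (-277.7) + (-3898.5) + (-325.8) + (+4232.7) = -426.2 kJ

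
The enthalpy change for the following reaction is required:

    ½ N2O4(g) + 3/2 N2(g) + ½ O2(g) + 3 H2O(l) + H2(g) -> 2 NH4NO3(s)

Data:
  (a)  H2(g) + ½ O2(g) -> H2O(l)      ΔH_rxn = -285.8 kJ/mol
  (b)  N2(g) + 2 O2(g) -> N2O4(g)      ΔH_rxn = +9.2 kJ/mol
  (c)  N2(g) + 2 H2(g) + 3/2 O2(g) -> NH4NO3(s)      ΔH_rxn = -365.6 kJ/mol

ΔH_rxn = 121.6 kJ/mol

(a) reversed and × 3 (reverse to put H2O(l) on the reactant side; ×3 to match 3 H2O(l) in the target): (-3)·(-285.8) = +857.4 kJ/mol
(b) reversed and × 1/2 (N2O4(g) must end up as a reactant; ×1/2 to match 1/2 N2O4(g) in the target): (-1/2)·(+9.2) = -4.6 kJ/mol
(c) × 2 (×2 to match 2 NH4NO3(s) in the target): (2)·(-365.6) = -731.2 kJ/mol
By Hess's law, ΔH_rxn = (+857.4) + (-4.6) + (-731.2) = 121.6 kJ/mol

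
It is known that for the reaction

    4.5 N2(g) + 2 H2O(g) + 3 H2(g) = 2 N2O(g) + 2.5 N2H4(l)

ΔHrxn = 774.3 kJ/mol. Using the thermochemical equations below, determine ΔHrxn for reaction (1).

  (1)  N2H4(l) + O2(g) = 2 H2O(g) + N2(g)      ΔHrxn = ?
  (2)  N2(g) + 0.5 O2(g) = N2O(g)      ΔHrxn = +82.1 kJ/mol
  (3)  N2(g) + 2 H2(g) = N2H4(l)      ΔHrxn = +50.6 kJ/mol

ΔHrxn = -534.2 kJ/mol

(1) reversed: contributes −x
(2) × 2: (2)·(+82.1) = +164.2 kJ/mol
(3) × 3/2: (3/2)·(+50.6) = +75.9 kJ/mol
+774.3 = (+164.2) + (+75.9) − x
x = (+774.3 − (+240.1)) / (-1) = -534.2 kJ/mol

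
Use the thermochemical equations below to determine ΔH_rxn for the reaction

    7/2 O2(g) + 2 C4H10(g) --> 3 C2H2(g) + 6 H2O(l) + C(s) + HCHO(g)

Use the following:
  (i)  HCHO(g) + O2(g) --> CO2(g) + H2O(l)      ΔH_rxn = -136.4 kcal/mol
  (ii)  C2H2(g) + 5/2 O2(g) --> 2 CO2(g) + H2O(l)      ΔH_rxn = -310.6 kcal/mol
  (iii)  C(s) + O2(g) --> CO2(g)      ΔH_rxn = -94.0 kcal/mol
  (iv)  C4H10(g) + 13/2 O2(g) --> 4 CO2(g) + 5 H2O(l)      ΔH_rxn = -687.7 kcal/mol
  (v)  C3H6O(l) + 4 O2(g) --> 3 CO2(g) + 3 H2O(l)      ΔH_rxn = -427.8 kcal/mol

ΔH_rxn = -213.2 kcal/mol

(i) reversed (reverse to put HCHO(g) on the product side): +136.4 kcal/mol
(ii) reversed and × 3 (C2H2(g) must end up as a product; scale by 3 for the 3 C2H2(g)): (-3)·(-310.6) = +931.8 kcal/mol
(iii) reversed (reverse to put C(s) on the product side): +94.0 kcal/mol
(iv) × 2 (scale by 2 for the 2 C4H10(g)): (2)·(-687.7) = -1375.4 kcal/mol
(v): not needed (C3H6O(l) appears nowhere else).
By Hess's law, ΔH_rxn = (-1)·(-136.4) + (-3)·(-310.6) + (-1)·(-94.0) + (2)·(-687.7) = -213.2 kcal/mol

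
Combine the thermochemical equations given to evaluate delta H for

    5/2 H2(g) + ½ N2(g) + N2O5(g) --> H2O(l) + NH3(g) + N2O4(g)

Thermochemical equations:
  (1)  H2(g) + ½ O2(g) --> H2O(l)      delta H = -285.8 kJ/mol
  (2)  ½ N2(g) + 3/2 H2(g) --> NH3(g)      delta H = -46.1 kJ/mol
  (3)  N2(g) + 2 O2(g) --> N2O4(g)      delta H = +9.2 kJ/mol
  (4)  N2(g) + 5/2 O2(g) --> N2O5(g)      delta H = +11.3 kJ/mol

delta H = -334.0 kJ/mol

(1) as written (H2O(l) already on the product side): -285.8 kJ/mol
(2) as written (NH3(g) already on the product side): -46.1 kJ/mol
(3) as written (N2O4(g) already on the product side): +9.2 kJ/mol
(4) reversed (N2O5(g) must end up as a reactant): -11.3 kJ/mol
delta H = (1)·(-285.8) + (1)·(-46.1) + (1)·(+9.2) + (-1)·(+11.3) = -334.0 kJ/mol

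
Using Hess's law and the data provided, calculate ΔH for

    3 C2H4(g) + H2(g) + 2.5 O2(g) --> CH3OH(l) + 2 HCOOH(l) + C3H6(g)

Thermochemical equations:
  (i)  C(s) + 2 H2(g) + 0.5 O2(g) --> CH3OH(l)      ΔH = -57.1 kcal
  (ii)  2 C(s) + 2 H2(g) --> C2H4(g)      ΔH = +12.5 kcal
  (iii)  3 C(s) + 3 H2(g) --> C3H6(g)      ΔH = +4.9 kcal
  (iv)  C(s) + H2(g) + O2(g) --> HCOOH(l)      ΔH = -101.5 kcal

(i) as written: -57.1 kcal
(ii) reversed and × 3: (-3)·(+12.5) = -37.5 kcal
(iii) as written: +4.9 kcal
(iv) × 2: (2)·(-101.5) = -203.0 kcal
Since enthalpy is a state function, ΔH = (1)·(-57.1) + (-3)·(+12.5) + (1)·(+4.9) + (2)·(-101.5) = -292.7 kcal

ΔH = -292.7 kcal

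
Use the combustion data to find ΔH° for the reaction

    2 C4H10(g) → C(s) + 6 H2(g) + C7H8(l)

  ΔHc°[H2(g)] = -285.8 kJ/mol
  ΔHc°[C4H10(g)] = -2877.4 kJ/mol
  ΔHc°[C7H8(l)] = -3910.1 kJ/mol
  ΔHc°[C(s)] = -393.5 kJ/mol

ΔH° = 263.6 kJ/mol

Using ΔH = Σ nΔHc°(reactants) − Σ nΔHc°(products):
= [2·(-2877.4)] − [1·(-393.5) + 6·(-285.8) + 1·(-3910.1)]
= 263.6 kJ/mol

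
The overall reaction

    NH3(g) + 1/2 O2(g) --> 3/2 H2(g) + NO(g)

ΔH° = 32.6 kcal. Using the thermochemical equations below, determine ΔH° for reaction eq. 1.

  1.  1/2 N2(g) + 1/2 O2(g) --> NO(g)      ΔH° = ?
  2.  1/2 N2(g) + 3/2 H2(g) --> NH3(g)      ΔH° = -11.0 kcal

ΔH° = 21.6 kcal

eq. 1 as written (NO(g) already on the product side): contributes x
eq. 2 reversed (NH3(g) must end up as a reactant): +11.0 kcal
+32.6 = (+11.0) + x
x = (+32.6 − (+11.0)) / (1) = 21.6 kcal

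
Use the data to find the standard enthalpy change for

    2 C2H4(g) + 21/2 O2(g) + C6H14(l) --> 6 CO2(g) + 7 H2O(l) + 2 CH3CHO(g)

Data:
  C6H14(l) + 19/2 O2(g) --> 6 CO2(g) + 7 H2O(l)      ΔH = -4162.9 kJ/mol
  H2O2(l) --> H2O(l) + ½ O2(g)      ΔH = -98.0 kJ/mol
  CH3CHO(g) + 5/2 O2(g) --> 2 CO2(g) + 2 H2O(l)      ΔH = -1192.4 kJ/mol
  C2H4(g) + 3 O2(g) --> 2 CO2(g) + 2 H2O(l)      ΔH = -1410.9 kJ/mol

equation 1 as written (C6H14(l) already on the reactant side): -4162.9 kJ/mol
equation 2: not needed (H2O2(l) appears nowhere else).
equation 3 reversed and × 2 (reverse to put CH3CHO(g) on the product side; scale by 2 for the 2 CH3CHO(g)): (-2)·(-1192.4) = +2384.8 kJ/mol
equation 4 × 2 (×2 to match 2 C2H4(g) in the target): (2)·(-1410.9) = -2821.8 kJ/mol
Summing the manipulated equations, ΔH = (1)·(-4162.9) + (-2)·(-1192.4) + (2)·(-1410.9) = -4599.9 kJ/mol

ΔH = -4599.9 kJ/mol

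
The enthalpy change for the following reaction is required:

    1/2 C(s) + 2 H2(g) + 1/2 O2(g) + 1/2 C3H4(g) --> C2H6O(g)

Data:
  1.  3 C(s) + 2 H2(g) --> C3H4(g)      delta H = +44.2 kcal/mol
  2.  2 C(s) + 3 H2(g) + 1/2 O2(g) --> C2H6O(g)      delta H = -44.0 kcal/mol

eq. 1 reversed and × 1/2: (-1/2)·(+44.2) = -22.1 kcal/mol
eq. 2 as written: -44.0 kcal/mol
delta H = (-1/2)·(+44.2) + (1)·(-44.0) = -66.1 kcal/mol

delta H = -66.1 kcal/mol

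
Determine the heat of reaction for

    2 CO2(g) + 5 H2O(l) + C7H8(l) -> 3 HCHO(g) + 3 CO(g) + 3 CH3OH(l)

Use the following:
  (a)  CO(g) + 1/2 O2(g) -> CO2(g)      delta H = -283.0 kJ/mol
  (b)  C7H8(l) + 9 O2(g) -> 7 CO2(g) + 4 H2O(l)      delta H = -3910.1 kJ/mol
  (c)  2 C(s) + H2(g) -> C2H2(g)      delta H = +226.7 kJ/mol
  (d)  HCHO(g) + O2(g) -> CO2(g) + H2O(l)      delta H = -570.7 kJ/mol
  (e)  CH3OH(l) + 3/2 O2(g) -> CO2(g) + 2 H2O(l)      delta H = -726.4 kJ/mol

(a) reversed and × 3: (-3)·(-283.0) = +849.0 kJ/mol
(b) as written: -3910.1 kJ/mol
(c): not needed.
(d) reversed and × 3: (-3)·(-570.7) = +1712.1 kJ/mol
(e) reversed and × 3: (-3)·(-726.4) = +2179.2 kJ/mol
delta H = (-3)·(-283.0) + (1)·(-3910.1) + (-3)·(-570.7) + (-3)·(-726.4) = 830.2 kJ/mol

delta H = 830.2 kJ/mol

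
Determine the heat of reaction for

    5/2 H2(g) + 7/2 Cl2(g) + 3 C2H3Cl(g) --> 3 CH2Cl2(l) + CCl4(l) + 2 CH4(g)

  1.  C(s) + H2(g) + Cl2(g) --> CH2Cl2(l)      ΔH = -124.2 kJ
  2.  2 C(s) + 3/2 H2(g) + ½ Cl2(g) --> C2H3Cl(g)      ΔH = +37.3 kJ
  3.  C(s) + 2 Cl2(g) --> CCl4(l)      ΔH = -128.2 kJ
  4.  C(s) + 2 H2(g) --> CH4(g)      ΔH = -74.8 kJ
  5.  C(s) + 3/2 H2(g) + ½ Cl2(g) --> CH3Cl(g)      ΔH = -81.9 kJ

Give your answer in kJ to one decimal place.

eq. 1 × 3: (3)·(-124.2) = -372.6 kJ
eq. 2 reversed and × 3: (-3)·(+37.3) = -111.9 kJ
eq. 3 as written: -128.2 kJ
eq. 4 × 2: (2)·(-74.8) = -149.6 kJ
eq. 5: not needed.
ΔH = (3)·(-124.2) + (-3)·(+37.3) + (1)·(-128.2) + (2)·(-74.8) = -762.3 kJ

ΔH = -762.3 kJ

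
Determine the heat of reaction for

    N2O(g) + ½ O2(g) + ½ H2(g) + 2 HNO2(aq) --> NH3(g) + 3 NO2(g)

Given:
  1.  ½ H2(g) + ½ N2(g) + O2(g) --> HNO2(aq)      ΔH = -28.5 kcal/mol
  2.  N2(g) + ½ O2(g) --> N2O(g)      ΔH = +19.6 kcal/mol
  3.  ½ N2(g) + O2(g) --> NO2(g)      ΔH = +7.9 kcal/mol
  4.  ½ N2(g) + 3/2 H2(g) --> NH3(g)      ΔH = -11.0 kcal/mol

ΔH = 50.1 kcal/mol

eq. 1 reversed and × 2 (HNO2(aq) must end up as a reactant; scale by 2 for the 2 HNO2(aq)): (-2)·(-28.5) = +57.0 kcal/mol
eq. 2 reversed (N2O(g) must end up as a reactant): -19.6 kcal/mol
eq. 3 × 3 (scale by 3 for the 3 NO2(g)): (3)·(+7.9) = +23.7 kcal/mol
eq. 4 as written (NH3(g) already on the product side): -11.0 kcal/mol
ΔH = (+57.0) + (-19.6) + (+23.7) + (-11.0) = 50.1 kcal/mol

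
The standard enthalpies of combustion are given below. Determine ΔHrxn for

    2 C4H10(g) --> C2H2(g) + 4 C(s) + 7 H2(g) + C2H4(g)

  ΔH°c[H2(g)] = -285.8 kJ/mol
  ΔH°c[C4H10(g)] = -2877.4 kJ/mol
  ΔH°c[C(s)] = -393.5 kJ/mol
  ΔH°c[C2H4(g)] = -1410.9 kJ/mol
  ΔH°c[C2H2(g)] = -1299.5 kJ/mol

ΔHrxn = 530.2 kJ/mol

With combustion enthalpies, reactants minus products:
= [2·(-2877.4)] − [1·(-1299.5) + 4·(-393.5) + 7·(-285.8) + 1·(-1410.9)]
= 530.2 kJ/mol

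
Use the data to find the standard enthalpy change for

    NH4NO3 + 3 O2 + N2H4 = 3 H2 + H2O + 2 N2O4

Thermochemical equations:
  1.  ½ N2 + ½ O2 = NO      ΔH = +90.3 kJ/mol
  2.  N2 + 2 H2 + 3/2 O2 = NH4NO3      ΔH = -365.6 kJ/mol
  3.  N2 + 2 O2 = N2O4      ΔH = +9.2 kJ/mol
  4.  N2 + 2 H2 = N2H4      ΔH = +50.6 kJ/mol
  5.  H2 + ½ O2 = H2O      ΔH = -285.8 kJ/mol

eq. 1: not needed.
eq. 2 reversed: +365.6 kJ/mol
eq. 3 × 2: (2)·(+9.2) = +18.4 kJ/mol
eq. 4 reversed: -50.6 kJ/mol
eq. 5 as written: -285.8 kJ/mol
Summing the manipulated equations, ΔH = (-1)·(-365.6) + (2)·(+9.2) + (-1)·(+50.6) + (1)·(-285.8) = 47.6 kJ/mol

ΔH = 47.6 kJ/mol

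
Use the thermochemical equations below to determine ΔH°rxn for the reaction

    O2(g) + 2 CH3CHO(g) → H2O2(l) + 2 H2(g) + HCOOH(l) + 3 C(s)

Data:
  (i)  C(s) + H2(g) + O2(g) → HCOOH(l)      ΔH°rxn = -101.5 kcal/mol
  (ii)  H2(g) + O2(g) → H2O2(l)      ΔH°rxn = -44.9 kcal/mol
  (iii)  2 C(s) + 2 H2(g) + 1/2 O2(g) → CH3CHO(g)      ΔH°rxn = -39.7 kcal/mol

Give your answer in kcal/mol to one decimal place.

(i) as written (HCOOH(l) already on the product side): -101.5 kcal/mol
(ii) as written (H2O2(l) already on the product side): -44.9 kcal/mol
(iii) reversed and × 2 (reverse to put CH3CHO(g) on the reactant side; ×2 to match 2 CH3CHO(g) in the target): (-2)·(-39.7) = +79.4 kcal/mol
Combining the equations, ΔH°rxn = (1)·(-101.5) + (1)·(-44.9) + (-2)·(-39.7) = -67.0 kcal/mol

ΔH°rxn = -67.0 kcal/mol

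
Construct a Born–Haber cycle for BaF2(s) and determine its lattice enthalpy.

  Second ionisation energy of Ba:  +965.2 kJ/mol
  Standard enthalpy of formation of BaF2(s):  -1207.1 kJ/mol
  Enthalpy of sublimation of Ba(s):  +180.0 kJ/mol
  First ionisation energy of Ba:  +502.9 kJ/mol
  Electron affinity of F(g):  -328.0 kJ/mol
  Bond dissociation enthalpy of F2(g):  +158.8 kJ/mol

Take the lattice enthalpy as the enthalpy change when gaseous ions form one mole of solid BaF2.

U = -2358.0 kJ/mol

ΔHf° = 1·ΔHsub + 1·(ΣIE) + 1·D(F2) + 2·EA + U
-1207.1 = 1·(+180.0) + 1·(+1468.1) + 1·(+158.8) + 2·(-328.0) + U
U = -1207.1 − (+1150.9) = -2358.0 kJ/mol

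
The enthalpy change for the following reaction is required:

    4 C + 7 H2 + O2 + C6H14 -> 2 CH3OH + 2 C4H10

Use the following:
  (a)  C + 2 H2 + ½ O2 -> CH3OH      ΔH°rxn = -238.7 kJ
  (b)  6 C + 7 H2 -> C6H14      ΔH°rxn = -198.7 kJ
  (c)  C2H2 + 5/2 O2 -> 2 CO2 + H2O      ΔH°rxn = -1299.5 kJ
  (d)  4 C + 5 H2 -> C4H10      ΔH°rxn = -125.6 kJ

ΔH°rxn = -529.9 kJ

(a) × 2: (2)·(-238.7) = -477.4 kJ
(b) reversed: +198.7 kJ
(c): not needed.
(d) × 2: (2)·(-125.6) = -251.2 kJ
Combining the equations, ΔH°rxn = (-477.4) + (+198.7) + (-251.2) = -529.9 kJ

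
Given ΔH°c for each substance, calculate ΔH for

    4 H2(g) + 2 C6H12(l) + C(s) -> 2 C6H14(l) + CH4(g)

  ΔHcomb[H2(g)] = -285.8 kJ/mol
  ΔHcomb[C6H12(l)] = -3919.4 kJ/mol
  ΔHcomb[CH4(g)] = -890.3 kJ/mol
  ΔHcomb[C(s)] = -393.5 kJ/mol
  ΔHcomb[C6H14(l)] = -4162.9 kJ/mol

With combustion enthalpies, reactants minus products:
= [4·(-285.8) + 2·(-3919.4) + 1·(-393.5)] − [2·(-4162.9) + 1·(-890.3)]
= -159.4 kJ/mol

ΔH = -159.4 kJ/mol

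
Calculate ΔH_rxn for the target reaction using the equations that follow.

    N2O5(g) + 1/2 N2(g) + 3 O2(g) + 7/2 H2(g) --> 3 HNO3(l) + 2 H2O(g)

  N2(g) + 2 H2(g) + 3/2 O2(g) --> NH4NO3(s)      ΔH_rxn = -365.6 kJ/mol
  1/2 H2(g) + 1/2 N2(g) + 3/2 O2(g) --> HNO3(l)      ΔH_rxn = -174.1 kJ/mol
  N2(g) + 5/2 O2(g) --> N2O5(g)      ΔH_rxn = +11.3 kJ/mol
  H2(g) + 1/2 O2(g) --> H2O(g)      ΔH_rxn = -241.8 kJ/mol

equation 1: not needed (NH4NO3(s) appears nowhere else).
equation 2 × 3 (scale by 3 for the 3 HNO3(l)): (3)·(-174.1) = -522.3 kJ/mol
equation 3 reversed (N2O5(g) must end up as a reactant): -11.3 kJ/mol
equation 4 × 2 (scale by 2 for the 2 H2O(g)): (2)·(-241.8) = -483.6 kJ/mol
Combining the equations, ΔH_rxn = (-522.3) + (-11.3) + (-483.6) = -1017.2 kJ/mol

ΔH_rxn = -1017.2 kJ/mol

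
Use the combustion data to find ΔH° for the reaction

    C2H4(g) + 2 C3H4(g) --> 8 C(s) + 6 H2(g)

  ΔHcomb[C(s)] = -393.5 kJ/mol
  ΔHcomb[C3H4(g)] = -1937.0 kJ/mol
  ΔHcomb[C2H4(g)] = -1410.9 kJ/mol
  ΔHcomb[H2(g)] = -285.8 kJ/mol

ΔH° = -422.1 kJ/mol

Using ΔH = Σ nΔHc°(reactants) − Σ nΔHc°(products):
= [1·(-1410.9) + 2·(-1937.0)] − [8·(-393.5) + 6·(-285.8)]
= -422.1 kJ/mol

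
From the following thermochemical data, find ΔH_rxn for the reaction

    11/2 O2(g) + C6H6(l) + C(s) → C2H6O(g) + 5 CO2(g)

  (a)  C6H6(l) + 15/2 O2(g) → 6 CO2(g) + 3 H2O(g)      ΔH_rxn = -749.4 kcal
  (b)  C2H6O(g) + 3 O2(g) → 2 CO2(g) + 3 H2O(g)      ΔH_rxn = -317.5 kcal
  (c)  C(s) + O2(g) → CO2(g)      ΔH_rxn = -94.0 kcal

(a) as written: -749.4 kcal
(b) reversed: +317.5 kcal
(c) as written: -94.0 kcal
Combining the equations, ΔH_rxn = (1)·(-749.4) + (-1)·(-317.5) + (1)·(-94.0) = -525.9 kcal

ΔH_rxn = -525.9 kcal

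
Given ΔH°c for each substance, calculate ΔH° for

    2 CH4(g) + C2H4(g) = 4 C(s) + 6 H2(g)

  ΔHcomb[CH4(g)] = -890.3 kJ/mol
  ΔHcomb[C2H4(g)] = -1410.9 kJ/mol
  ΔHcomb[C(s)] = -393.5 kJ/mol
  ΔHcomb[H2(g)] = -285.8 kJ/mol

ΔH° = 97.3 kJ/mol

With combustion enthalpies, reactants minus products:
= [2·(-890.3) + 1·(-1410.9)] − [4·(-393.5) + 6·(-285.8)]
= 97.3 kJ/mol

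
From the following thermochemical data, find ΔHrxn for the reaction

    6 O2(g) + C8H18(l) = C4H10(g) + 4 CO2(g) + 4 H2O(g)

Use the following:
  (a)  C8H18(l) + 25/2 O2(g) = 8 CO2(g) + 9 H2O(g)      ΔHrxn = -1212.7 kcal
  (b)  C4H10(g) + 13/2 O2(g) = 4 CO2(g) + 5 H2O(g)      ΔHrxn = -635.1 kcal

(a) as written (C8H18(l) already on the reactant side): -1212.7 kcal
(b) reversed (C4H10(g) must end up as a product): +635.1 kcal
Since enthalpy is a state function, ΔHrxn = (1)·(-1212.7) + (-1)·(-635.1) = -577.6 kcal

ΔHrxn = -577.6 kcal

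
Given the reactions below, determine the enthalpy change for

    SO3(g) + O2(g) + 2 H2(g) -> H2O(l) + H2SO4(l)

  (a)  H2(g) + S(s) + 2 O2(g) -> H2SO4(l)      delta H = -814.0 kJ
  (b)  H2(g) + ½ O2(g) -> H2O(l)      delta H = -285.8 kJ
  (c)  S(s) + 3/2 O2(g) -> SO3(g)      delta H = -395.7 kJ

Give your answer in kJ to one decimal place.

(a) as written (H2SO4(l) already on the product side): -814.0 kJ
(b) as written (H2O(l) already on the product side): -285.8 kJ
(c) reversed (SO3(g) must end up as a reactant): +395.7 kJ
By Hess's law, delta H = (1)·(-814.0) + (1)·(-285.8) + (-1)·(-395.7) = -704.1 kJ

delta H = -704.1 kJ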